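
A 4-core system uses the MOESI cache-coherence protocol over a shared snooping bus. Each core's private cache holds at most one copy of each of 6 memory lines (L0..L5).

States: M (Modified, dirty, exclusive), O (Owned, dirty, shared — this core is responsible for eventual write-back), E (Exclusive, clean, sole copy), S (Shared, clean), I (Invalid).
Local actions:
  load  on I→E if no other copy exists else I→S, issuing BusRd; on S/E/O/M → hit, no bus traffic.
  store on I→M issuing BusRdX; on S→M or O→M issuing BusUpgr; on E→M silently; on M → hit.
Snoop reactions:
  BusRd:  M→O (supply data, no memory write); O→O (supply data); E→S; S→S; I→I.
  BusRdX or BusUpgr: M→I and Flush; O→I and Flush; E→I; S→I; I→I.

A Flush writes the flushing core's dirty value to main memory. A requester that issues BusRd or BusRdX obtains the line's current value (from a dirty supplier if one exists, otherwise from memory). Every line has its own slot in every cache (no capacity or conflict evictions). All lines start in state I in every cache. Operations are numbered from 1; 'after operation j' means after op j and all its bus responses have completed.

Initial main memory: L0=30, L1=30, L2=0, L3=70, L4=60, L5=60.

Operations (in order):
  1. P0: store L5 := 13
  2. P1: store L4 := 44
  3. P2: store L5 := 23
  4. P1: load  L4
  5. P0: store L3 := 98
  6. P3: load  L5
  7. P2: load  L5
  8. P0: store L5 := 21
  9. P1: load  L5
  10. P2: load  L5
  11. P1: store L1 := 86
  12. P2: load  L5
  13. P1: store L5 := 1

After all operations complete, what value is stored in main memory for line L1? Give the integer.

memory[L1] = 30

  op1 P0: store L5 := 13 → M/I/I/I on L5; bus BusRdX; mem=60
  op2 P1: store L4 := 44 → I/M/I/I on L4; bus BusRdX; mem=60
  op3 P2: store L5 := 23 → I/I/M/I on L5; bus BusRdX Flush; mem=13
  op4 P1: load  L4 → I/M/I/I on L4; bus (none); mem=60
  op5 P0: store L3 := 98 → M/I/I/I on L3; bus BusRdX; mem=70
  op6 P3: load  L5 → I/I/O/S on L5; bus BusRd; mem=13
  op7 P2: load  L5 → I/I/O/S on L5; bus (none); mem=13
  op8 P0: store L5 := 21 → M/I/I/I on L5; bus BusRdX Flush; mem=23
  op9 P1: load  L5 → O/S/I/I on L5; bus BusRd; mem=23
  op10 P2: load  L5 → O/S/S/I on L5; bus BusRd; mem=23
  op11 P1: store L1 := 86 → I/M/I/I on L1; bus BusRdX; mem=30
  op12 P2: load  L5 → O/S/S/I on L5; bus (none); mem=23
  op13 P1: store L5 := 1 → I/M/I/I on L5; bus BusUpgr Flush; mem=21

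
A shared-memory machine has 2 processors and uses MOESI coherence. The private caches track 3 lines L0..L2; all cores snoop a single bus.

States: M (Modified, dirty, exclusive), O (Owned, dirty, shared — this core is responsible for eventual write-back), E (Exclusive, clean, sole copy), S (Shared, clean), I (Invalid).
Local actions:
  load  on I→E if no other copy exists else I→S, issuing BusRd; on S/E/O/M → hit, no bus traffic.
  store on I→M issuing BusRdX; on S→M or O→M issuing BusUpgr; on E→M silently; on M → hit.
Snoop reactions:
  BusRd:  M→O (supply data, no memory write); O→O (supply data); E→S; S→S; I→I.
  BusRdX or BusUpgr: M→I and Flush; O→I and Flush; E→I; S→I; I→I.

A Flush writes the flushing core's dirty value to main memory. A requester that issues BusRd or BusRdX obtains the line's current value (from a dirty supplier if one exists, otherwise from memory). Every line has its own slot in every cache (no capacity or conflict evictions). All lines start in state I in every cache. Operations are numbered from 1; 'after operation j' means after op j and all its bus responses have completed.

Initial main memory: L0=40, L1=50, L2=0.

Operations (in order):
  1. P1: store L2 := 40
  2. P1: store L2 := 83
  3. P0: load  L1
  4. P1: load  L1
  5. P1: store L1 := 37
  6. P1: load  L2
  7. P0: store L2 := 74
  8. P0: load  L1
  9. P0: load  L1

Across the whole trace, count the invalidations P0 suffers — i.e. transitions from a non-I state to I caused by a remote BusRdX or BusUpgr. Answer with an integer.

invalidations = 1

1. P1: store L2 := 40  bus=[BusRdX]  L2: P0=I P1=M  mem[L2]=0
2. P1: store L2 := 83  bus=[-]  L2: P0=I P1=M  mem[L2]=0
3. P0: load  L1  bus=[BusRd]  L1: P0=E P1=I  mem[L1]=50
4. P1: load  L1  bus=[BusRd]  L1: P0=S P1=S  mem[L1]=50
5. P1: store L1 := 37  bus=[BusUpgr]  L1: P0=I P1=M  mem[L1]=50
6. P1: load  L2  bus=[-]  L2: P0=I P1=M  mem[L2]=0
7. P0: store L2 := 74  bus=[BusRdX,Flush]  L2: P0=M P1=I  mem[L2]=83
8. P0: load  L1  bus=[BusRd]  L1: P0=S P1=O  mem[L1]=50
9. P0: load  L1  bus=[-]  L1: P0=S P1=O  mem[L1]=50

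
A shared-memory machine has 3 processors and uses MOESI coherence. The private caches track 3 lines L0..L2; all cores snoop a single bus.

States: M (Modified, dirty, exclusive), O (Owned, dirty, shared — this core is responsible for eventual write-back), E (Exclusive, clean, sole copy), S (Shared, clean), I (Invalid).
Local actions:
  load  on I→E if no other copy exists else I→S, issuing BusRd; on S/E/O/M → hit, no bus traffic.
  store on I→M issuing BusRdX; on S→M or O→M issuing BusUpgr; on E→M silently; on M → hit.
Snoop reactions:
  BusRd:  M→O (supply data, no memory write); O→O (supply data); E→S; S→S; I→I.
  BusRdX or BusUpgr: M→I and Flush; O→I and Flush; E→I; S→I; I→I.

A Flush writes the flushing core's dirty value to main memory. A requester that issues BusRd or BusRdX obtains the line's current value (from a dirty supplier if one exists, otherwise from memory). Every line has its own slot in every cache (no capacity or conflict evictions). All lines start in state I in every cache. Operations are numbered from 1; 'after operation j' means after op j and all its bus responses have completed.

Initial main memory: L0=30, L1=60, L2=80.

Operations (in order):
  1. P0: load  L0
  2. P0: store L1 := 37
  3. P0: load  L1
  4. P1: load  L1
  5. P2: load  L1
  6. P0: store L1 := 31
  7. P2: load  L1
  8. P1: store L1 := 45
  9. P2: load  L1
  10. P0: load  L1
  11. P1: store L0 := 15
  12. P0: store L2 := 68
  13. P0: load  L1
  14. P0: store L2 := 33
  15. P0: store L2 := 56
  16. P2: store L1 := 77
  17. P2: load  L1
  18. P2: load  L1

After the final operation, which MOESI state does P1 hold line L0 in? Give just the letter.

1. P0: load  L0  bus=[BusRd]  L0: P0=E P1=I P2=I  mem[L0]=30
2. P0: store L1 := 37  bus=[BusRdX]  L1: P0=M P1=I P2=I  mem[L1]=60
3. P0: load  L1  bus=[-]  L1: P0=M P1=I P2=I  mem[L1]=60
4. P1: load  L1  bus=[BusRd]  L1: P0=O P1=S P2=I  mem[L1]=60
5. P2: load  L1  bus=[BusRd]  L1: P0=O P1=S P2=S  mem[L1]=60
6. P0: store L1 := 31  bus=[BusUpgr]  L1: P0=M P1=I P2=I  mem[L1]=60
7. P2: load  L1  bus=[BusRd]  L1: P0=O P1=I P2=S  mem[L1]=60
8. P1: store L1 := 45  bus=[BusRdX,Flush]  L1: P0=I P1=M P2=I  mem[L1]=31
9. P2: load  L1  bus=[BusRd]  L1: P0=I P1=O P2=S  mem[L1]=31
10. P0: load  L1  bus=[BusRd]  L1: P0=S P1=O P2=S  mem[L1]=31
11. P1: store L0 := 15  bus=[BusRdX]  L0: P0=I P1=M P2=I  mem[L0]=30
12. P0: store L2 := 68  bus=[BusRdX]  L2: P0=M P1=I P2=I  mem[L2]=80
13. P0: load  L1  bus=[-]  L1: P0=S P1=O P2=S  mem[L1]=31
14. P0: store L2 := 33  bus=[-]  L2: P0=M P1=I P2=I  mem[L2]=80
15. P0: store L2 := 56  bus=[-]  L2: P0=M P1=I P2=I  mem[L2]=80
16. P2: store L1 := 77  bus=[BusUpgr,Flush]  L1: P0=I P1=I P2=M  mem[L1]=45
17. P2: load  L1  bus=[-]  L1: P0=I P1=I P2=M  mem[L1]=45
18. P2: load  L1  bus=[-]  L1: P0=I P1=I P2=M  mem[L1]=45

state = M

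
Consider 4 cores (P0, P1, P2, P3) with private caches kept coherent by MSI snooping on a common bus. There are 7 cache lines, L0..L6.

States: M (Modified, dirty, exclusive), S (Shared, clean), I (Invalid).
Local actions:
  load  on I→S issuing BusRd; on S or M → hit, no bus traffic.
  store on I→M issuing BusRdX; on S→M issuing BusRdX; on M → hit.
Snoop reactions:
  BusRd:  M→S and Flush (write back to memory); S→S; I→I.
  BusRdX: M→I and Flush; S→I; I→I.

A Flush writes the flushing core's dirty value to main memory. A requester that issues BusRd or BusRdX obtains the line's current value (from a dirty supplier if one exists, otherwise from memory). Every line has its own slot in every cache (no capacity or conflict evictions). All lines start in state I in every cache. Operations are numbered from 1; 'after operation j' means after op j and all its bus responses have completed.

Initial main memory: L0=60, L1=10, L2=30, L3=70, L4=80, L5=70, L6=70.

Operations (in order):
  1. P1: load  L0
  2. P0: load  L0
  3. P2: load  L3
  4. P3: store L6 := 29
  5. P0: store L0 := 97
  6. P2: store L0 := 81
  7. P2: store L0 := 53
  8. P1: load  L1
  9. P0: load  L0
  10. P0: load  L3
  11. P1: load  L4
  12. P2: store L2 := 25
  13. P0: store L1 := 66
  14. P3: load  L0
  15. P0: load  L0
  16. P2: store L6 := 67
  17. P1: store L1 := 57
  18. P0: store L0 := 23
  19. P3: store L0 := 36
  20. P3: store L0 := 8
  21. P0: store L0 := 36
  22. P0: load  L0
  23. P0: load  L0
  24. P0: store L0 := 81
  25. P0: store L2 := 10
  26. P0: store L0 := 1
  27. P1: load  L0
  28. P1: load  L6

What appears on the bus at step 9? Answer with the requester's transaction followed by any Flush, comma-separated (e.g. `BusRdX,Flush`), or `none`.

bus = BusRd,Flush

step 1: P1: load  L0  ⟶  ISII  (L0)  txn=BusRd  M[L0]=60
step 2: P0: load  L0  ⟶  SSII  (L0)  txn=BusRd  M[L0]=60
step 3: P2: load  L3  ⟶  IISI  (L3)  txn=BusRd  M[L3]=70
step 4: P3: store L6 := 29  ⟶  IIIM  (L6)  txn=BusRdX  M[L6]=70
step 5: P0: store L0 := 97  ⟶  MIII  (L0)  txn=BusRdX  M[L0]=60
step 6: P2: store L0 := 81  ⟶  IIMI  (L0)  txn=BusRdX+Flush  M[L0]=97
step 7: P2: store L0 := 53  ⟶  IIMI  (L0)  txn=∅  M[L0]=97
step 8: P1: load  L1  ⟶  ISII  (L1)  txn=BusRd  M[L1]=10
step 9: P0: load  L0  ⟶  SISI  (L0)  txn=BusRd+Flush  M[L0]=53
step 10: P0: load  L3  ⟶  SISI  (L3)  txn=BusRd  M[L3]=70
step 11: P1: load  L4  ⟶  ISII  (L4)  txn=BusRd  M[L4]=80
step 12: P2: store L2 := 25  ⟶  IIMI  (L2)  txn=BusRdX  M[L2]=30
step 13: P0: store L1 := 66  ⟶  MIII  (L1)  txn=BusRdX  M[L1]=10
step 14: P3: load  L0  ⟶  SISS  (L0)  txn=BusRd  M[L0]=53
step 15: P0: load  L0  ⟶  SISS  (L0)  txn=∅  M[L0]=53
step 16: P2: store L6 := 67  ⟶  IIMI  (L6)  txn=BusRdX+Flush  M[L6]=29
step 17: P1: store L1 := 57  ⟶  IMII  (L1)  txn=BusRdX+Flush  M[L1]=66
step 18: P0: store L0 := 23  ⟶  MIII  (L0)  txn=BusRdX  M[L0]=53
step 19: P3: store L0 := 36  ⟶  IIIM  (L0)  txn=BusRdX+Flush  M[L0]=23
step 20: P3: store L0 := 8  ⟶  IIIM  (L0)  txn=∅  M[L0]=23
step 21: P0: store L0 := 36  ⟶  MIII  (L0)  txn=BusRdX+Flush  M[L0]=8
step 22: P0: load  L0  ⟶  MIII  (L0)  txn=∅  M[L0]=8
step 23: P0: load  L0  ⟶  MIII  (L0)  txn=∅  M[L0]=8
step 24: P0: store L0 := 81  ⟶  MIII  (L0)  txn=∅  M[L0]=8
step 25: P0: store L2 := 10  ⟶  MIII  (L2)  txn=BusRdX+Flush  M[L2]=25
step 26: P0: store L0 := 1  ⟶  MIII  (L0)  txn=∅  M[L0]=8
step 27: P1: load  L0  ⟶  SSII  (L0)  txn=BusRd+Flush  M[L0]=1
step 28: P1: load  L6  ⟶  ISSI  (L6)  txn=BusRd+Flush  M[L6]=67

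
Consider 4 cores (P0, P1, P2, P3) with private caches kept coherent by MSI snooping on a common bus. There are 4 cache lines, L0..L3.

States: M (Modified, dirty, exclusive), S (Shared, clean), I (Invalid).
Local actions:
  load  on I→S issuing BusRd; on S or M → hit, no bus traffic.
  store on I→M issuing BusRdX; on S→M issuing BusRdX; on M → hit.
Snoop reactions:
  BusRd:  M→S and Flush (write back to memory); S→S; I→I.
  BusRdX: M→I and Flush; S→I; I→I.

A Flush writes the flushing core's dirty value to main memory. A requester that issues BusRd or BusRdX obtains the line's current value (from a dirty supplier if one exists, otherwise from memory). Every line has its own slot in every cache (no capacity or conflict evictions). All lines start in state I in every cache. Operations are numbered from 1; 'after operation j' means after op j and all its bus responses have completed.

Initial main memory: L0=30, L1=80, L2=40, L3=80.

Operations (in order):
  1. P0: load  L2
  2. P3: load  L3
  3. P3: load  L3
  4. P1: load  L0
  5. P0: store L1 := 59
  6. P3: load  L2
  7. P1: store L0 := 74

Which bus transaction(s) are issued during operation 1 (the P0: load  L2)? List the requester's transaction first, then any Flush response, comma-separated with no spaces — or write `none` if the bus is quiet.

bus = BusRd

  op1 P0: load  L2 → S/I/I/I on L2; bus BusRd; mem=40
  op2 P3: load  L3 → I/I/I/S on L3; bus BusRd; mem=80
  op3 P3: load  L3 → I/I/I/S on L3; bus (none); mem=80
  op4 P1: load  L0 → I/S/I/I on L0; bus BusRd; mem=30
  op5 P0: store L1 := 59 → M/I/I/I on L1; bus BusRdX; mem=80
  op6 P3: load  L2 → S/I/I/S on L2; bus BusRd; mem=40
  op7 P1: store L0 := 74 → I/M/I/I on L0; bus BusRdX; mem=30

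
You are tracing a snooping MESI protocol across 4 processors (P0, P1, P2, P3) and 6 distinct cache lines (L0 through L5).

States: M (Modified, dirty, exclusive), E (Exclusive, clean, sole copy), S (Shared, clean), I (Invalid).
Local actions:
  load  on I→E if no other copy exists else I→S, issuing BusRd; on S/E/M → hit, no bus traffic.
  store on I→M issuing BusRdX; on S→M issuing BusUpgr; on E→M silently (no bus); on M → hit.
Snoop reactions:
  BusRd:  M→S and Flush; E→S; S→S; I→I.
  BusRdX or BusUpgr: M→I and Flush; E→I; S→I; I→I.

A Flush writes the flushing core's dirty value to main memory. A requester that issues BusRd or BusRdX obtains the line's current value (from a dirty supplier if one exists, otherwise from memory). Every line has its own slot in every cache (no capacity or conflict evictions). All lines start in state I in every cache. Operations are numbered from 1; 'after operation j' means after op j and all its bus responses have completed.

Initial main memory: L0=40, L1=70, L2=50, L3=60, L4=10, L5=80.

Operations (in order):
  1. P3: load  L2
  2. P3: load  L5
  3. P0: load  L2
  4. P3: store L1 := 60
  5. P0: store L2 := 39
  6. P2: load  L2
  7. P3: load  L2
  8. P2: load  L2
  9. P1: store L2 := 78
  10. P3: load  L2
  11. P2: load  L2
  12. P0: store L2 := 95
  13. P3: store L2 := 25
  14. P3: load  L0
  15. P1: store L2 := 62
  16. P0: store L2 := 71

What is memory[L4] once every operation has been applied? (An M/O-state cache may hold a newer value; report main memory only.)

[1] P3: load  L2 | P0:I, P1:I, P2:I, P3:E(50) | bus: BusRd
[2] P3: load  L5 | P0:I, P1:I, P2:I, P3:E(80) | bus: BusRd
[3] P0: load  L2 | P0:S(50), P1:I, P2:I, P3:S(50) | bus: BusRd
[4] P3: store L1 := 60 | P0:I, P1:I, P2:I, P3:M(60) | bus: BusRdX
[5] P0: store L2 := 39 | P0:M(39), P1:I, P2:I, P3:I | bus: BusUpgr
[6] P2: load  L2 | P0:S(39), P1:I, P2:S(39), P3:I | bus: BusRd,Flush
[7] P3: load  L2 | P0:S(39), P1:I, P2:S(39), P3:S(39) | bus: BusRd
[8] P2: load  L2 | P0:S(39), P1:I, P2:S(39), P3:S(39) | bus: none
[9] P1: store L2 := 78 | P0:I, P1:M(78), P2:I, P3:I | bus: BusRdX
[10] P3: load  L2 | P0:I, P1:S(78), P2:I, P3:S(78) | bus: BusRd,Flush
[11] P2: load  L2 | P0:I, P1:S(78), P2:S(78), P3:S(78) | bus: BusRd
[12] P0: store L2 := 95 | P0:M(95), P1:I, P2:I, P3:I | bus: BusRdX
[13] P3: store L2 := 25 | P0:I, P1:I, P2:I, P3:M(25) | bus: BusRdX,Flush
[14] P3: load  L0 | P0:I, P1:I, P2:I, P3:E(40) | bus: BusRd
[15] P1: store L2 := 62 | P0:I, P1:M(62), P2:I, P3:I | bus: BusRdX,Flush
[16] P0: store L2 := 71 | P0:M(71), P1:I, P2:I, P3:I | bus: BusRdX,Flush

memory[L4] = 10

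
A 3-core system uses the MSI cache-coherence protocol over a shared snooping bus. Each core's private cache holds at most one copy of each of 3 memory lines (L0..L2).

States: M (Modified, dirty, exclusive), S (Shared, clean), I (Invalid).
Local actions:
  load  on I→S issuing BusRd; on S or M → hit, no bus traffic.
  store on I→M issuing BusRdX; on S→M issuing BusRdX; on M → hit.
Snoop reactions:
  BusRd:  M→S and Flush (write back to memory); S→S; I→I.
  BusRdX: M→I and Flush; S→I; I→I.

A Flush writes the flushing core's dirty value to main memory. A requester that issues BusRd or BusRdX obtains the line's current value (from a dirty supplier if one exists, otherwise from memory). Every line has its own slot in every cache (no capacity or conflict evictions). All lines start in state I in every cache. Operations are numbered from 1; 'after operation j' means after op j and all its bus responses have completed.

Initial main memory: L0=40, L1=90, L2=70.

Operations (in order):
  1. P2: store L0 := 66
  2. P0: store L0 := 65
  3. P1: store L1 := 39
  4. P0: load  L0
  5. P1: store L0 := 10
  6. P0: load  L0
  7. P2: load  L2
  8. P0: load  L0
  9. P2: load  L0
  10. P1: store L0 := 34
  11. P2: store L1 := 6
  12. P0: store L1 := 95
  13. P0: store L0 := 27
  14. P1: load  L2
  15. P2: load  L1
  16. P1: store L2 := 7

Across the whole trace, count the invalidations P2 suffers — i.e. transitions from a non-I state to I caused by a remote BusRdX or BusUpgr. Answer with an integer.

[1] P2: store L0 := 66 | P0:I, P1:I, P2:M(66) | bus: BusRdX
[2] P0: store L0 := 65 | P0:M(65), P1:I, P2:I | bus: BusRdX,Flush
[3] P1: store L1 := 39 | P0:I, P1:M(39), P2:I | bus: BusRdX
[4] P0: load  L0 | P0:M(65), P1:I, P2:I | bus: none
[5] P1: store L0 := 10 | P0:I, P1:M(10), P2:I | bus: BusRdX,Flush
[6] P0: load  L0 | P0:S(10), P1:S(10), P2:I | bus: BusRd,Flush
[7] P2: load  L2 | P0:I, P1:I, P2:S(70) | bus: BusRd
[8] P0: load  L0 | P0:S(10), P1:S(10), P2:I | bus: none
[9] P2: load  L0 | P0:S(10), P1:S(10), P2:S(10) | bus: BusRd
[10] P1: store L0 := 34 | P0:I, P1:M(34), P2:I | bus: BusRdX
[11] P2: store L1 := 6 | P0:I, P1:I, P2:M(6) | bus: BusRdX,Flush
[12] P0: store L1 := 95 | P0:M(95), P1:I, P2:I | bus: BusRdX,Flush
[13] P0: store L0 := 27 | P0:M(27), P1:I, P2:I | bus: BusRdX,Flush
[14] P1: load  L2 | P0:I, P1:S(70), P2:S(70) | bus: BusRd
[15] P2: load  L1 | P0:S(95), P1:I, P2:S(95) | bus: BusRd,Flush
[16] P1: store L2 := 7 | P0:I, P1:M(7), P2:I | bus: BusRdX

invalidations = 4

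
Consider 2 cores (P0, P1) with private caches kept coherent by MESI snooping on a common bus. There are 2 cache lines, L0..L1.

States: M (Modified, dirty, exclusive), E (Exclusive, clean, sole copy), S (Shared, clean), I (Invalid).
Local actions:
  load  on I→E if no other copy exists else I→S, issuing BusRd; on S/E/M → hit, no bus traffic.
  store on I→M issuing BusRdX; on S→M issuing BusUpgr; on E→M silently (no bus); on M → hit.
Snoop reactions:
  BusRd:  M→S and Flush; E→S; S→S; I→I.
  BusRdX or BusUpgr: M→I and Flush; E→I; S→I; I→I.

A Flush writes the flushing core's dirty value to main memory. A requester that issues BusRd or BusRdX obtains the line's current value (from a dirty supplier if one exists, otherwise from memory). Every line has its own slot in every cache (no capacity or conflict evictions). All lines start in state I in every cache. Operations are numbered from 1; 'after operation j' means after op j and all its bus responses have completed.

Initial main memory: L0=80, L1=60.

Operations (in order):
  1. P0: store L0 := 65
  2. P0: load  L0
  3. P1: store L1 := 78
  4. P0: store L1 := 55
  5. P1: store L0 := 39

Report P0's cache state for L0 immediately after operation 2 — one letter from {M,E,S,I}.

state = M

1. P0: store L0 := 65  bus=[BusRdX]  L0: P0=M P1=I  mem[L0]=80
2. P0: load  L0  bus=[-]  L0: P0=M P1=I  mem[L0]=80
3. P1: store L1 := 78  bus=[BusRdX]  L1: P0=I P1=M  mem[L1]=60
4. P0: store L1 := 55  bus=[BusRdX,Flush]  L1: P0=M P1=I  mem[L1]=78
5. P1: store L0 := 39  bus=[BusRdX,Flush]  L0: P0=I P1=M  mem[L0]=65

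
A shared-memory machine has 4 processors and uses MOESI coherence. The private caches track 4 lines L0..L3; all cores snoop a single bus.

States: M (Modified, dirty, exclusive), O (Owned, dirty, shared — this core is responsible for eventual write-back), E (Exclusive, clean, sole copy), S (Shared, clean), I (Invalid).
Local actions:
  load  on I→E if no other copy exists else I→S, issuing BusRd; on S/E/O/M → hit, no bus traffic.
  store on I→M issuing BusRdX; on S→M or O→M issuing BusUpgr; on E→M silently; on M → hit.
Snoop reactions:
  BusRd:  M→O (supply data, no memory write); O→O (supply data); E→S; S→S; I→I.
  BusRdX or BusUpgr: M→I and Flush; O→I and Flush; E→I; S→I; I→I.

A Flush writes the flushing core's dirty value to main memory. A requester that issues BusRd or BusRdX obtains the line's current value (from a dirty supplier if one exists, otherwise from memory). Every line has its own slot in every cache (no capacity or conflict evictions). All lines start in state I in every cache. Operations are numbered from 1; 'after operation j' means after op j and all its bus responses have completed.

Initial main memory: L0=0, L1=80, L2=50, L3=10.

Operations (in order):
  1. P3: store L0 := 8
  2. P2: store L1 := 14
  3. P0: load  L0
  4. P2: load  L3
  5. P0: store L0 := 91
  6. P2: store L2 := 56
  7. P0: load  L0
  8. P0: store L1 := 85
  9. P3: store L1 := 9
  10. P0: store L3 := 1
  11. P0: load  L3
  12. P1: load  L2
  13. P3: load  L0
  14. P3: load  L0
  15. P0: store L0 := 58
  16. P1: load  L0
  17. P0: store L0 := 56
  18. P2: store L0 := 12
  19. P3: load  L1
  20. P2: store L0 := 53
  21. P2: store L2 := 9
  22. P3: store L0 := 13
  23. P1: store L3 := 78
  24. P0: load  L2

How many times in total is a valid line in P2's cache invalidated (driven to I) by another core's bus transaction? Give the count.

step 1: P3: store L0 := 8  ⟶  IIIM  (L0)  txn=BusRdX  M[L0]=0
step 2: P2: store L1 := 14  ⟶  IIMI  (L1)  txn=BusRdX  M[L1]=80
step 3: P0: load  L0  ⟶  SIIO  (L0)  txn=BusRd  M[L0]=0
step 4: P2: load  L3  ⟶  IIEI  (L3)  txn=BusRd  M[L3]=10
step 5: P0: store L0 := 91  ⟶  MIII  (L0)  txn=BusUpgr+Flush  M[L0]=8
step 6: P2: store L2 := 56  ⟶  IIMI  (L2)  txn=BusRdX  M[L2]=50
step 7: P0: load  L0  ⟶  MIII  (L0)  txn=∅  M[L0]=8
step 8: P0: store L1 := 85  ⟶  MIII  (L1)  txn=BusRdX+Flush  M[L1]=14
step 9: P3: store L1 := 9  ⟶  IIIM  (L1)  txn=BusRdX+Flush  M[L1]=85
step 10: P0: store L3 := 1  ⟶  MIII  (L3)  txn=BusRdX  M[L3]=10
step 11: P0: load  L3  ⟶  MIII  (L3)  txn=∅  M[L3]=10
step 12: P1: load  L2  ⟶  ISOI  (L2)  txn=BusRd  M[L2]=50
step 13: P3: load  L0  ⟶  OIIS  (L0)  txn=BusRd  M[L0]=8
step 14: P3: load  L0  ⟶  OIIS  (L0)  txn=∅  M[L0]=8
step 15: P0: store L0 := 58  ⟶  MIII  (L0)  txn=BusUpgr  M[L0]=8
step 16: P1: load  L0  ⟶  OSII  (L0)  txn=BusRd  M[L0]=8
step 17: P0: store L0 := 56  ⟶  MIII  (L0)  txn=BusUpgr  M[L0]=8
step 18: P2: store L0 := 12  ⟶  IIMI  (L0)  txn=BusRdX+Flush  M[L0]=56
step 19: P3: load  L1  ⟶  IIIM  (L1)  txn=∅  M[L1]=85
step 20: P2: store L0 := 53  ⟶  IIMI  (L0)  txn=∅  M[L0]=56
step 21: P2: store L2 := 9  ⟶  IIMI  (L2)  txn=BusUpgr  M[L2]=50
step 22: P3: store L0 := 13  ⟶  IIIM  (L0)  txn=BusRdX+Flush  M[L0]=53
step 23: P1: store L3 := 78  ⟶  IMII  (L3)  txn=BusRdX+Flush  M[L3]=1
step 24: P0: load  L2  ⟶  SIOI  (L2)  txn=BusRd  M[L2]=50

invalidations = 3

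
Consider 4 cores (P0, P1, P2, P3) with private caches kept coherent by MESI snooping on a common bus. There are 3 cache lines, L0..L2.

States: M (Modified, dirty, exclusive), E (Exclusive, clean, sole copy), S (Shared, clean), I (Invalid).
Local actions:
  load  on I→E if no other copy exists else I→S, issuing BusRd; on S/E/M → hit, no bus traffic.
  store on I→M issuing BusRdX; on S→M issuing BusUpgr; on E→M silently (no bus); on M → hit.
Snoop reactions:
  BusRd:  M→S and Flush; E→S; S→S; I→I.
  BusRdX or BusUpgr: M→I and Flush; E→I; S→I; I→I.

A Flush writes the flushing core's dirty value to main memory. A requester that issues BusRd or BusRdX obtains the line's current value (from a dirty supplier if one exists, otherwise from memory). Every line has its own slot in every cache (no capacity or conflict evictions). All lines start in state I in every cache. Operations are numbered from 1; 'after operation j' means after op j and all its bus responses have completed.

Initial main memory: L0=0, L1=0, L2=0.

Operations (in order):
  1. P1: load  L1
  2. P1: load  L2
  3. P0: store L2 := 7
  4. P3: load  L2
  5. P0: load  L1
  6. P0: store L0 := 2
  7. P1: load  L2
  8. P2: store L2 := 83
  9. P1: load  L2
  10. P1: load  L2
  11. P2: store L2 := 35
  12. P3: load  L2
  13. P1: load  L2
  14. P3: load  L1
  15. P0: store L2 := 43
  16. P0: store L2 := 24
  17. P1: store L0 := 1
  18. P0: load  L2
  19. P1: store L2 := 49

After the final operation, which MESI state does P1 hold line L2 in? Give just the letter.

  op1 P1: load  L1 → I/E/I/I on L1; bus BusRd; mem=0
  op2 P1: load  L2 → I/E/I/I on L2; bus BusRd; mem=0
  op3 P0: store L2 := 7 → M/I/I/I on L2; bus BusRdX; mem=0
  op4 P3: load  L2 → S/I/I/S on L2; bus BusRd Flush; mem=7
  op5 P0: load  L1 → S/S/I/I on L1; bus BusRd; mem=0
  op6 P0: store L0 := 2 → M/I/I/I on L0; bus BusRdX; mem=0
  op7 P1: load  L2 → S/S/I/S on L2; bus BusRd; mem=7
  op8 P2: store L2 := 83 → I/I/M/I on L2; bus BusRdX; mem=7
  op9 P1: load  L2 → I/S/S/I on L2; bus BusRd Flush; mem=83
  op10 P1: load  L2 → I/S/S/I on L2; bus (none); mem=83
  op11 P2: store L2 := 35 → I/I/M/I on L2; bus BusUpgr; mem=83
  op12 P3: load  L2 → I/I/S/S on L2; bus BusRd Flush; mem=35
  op13 P1: load  L2 → I/S/S/S on L2; bus BusRd; mem=35
  op14 P3: load  L1 → S/S/I/S on L1; bus BusRd; mem=0
  op15 P0: store L2 := 43 → M/I/I/I on L2; bus BusRdX; mem=35
  op16 P0: store L2 := 24 → M/I/I/I on L2; bus (none); mem=35
  op17 P1: store L0 := 1 → I/M/I/I on L0; bus BusRdX Flush; mem=2
  op18 P0: load  L2 → M/I/I/I on L2; bus (none); mem=35
  op19 P1: store L2 := 49 → I/M/I/I on L2; bus BusRdX Flush; mem=24

state = M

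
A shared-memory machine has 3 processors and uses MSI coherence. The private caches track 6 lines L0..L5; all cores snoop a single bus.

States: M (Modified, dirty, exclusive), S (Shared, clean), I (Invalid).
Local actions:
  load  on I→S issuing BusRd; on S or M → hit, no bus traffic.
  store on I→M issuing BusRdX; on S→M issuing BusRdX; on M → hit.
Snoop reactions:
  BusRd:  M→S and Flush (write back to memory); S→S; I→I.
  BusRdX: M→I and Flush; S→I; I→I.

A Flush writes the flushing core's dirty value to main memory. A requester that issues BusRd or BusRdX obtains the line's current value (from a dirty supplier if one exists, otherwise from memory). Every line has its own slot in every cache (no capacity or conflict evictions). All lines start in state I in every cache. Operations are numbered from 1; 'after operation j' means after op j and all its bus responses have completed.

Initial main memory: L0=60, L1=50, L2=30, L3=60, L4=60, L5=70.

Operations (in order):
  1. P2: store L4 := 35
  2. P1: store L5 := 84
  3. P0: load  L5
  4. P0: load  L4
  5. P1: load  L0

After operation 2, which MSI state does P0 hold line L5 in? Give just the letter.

1. P2: store L4 := 35  bus=[BusRdX]  L4: P0=I P1=I P2=M  mem[L4]=60
2. P1: store L5 := 84  bus=[BusRdX]  L5: P0=I P1=M P2=I  mem[L5]=70
3. P0: load  L5  bus=[BusRd,Flush]  L5: P0=S P1=S P2=I  mem[L5]=84
4. P0: load  L4  bus=[BusRd,Flush]  L4: P0=S P1=I P2=S  mem[L4]=35
5. P1: load  L0  bus=[BusRd]  L0: P0=I P1=S P2=I  mem[L0]=60

state = I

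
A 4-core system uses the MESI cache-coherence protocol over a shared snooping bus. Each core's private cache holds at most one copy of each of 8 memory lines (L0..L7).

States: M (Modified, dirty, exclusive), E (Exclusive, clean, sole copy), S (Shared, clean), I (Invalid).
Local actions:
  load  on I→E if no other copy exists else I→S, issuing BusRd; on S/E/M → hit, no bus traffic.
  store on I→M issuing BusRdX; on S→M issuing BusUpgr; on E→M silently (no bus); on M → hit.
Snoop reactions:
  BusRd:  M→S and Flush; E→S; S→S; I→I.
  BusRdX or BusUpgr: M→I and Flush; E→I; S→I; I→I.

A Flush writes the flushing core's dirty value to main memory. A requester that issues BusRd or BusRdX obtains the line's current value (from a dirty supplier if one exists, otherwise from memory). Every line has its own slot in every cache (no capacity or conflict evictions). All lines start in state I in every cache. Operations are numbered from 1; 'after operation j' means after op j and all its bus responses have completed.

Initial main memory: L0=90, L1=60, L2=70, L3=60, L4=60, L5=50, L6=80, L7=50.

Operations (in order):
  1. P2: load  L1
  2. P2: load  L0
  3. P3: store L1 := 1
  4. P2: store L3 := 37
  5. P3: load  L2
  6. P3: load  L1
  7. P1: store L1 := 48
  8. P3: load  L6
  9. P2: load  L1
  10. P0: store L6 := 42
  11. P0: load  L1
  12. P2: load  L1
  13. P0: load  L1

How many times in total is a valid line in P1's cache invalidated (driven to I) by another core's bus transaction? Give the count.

invalidations = 0

1. P2: load  L1  bus=[BusRd]  L1: P0=I P1=I P2=E P3=I  mem[L1]=60
2. P2: load  L0  bus=[BusRd]  L0: P0=I P1=I P2=E P3=I  mem[L0]=90
3. P3: store L1 := 1  bus=[BusRdX]  L1: P0=I P1=I P2=I P3=M  mem[L1]=60
4. P2: store L3 := 37  bus=[BusRdX]  L3: P0=I P1=I P2=M P3=I  mem[L3]=60
5. P3: load  L2  bus=[BusRd]  L2: P0=I P1=I P2=I P3=E  mem[L2]=70
6. P3: load  L1  bus=[-]  L1: P0=I P1=I P2=I P3=M  mem[L1]=60
7. P1: store L1 := 48  bus=[BusRdX,Flush]  L1: P0=I P1=M P2=I P3=I  mem[L1]=1
8. P3: load  L6  bus=[BusRd]  L6: P0=I P1=I P2=I P3=E  mem[L6]=80
9. P2: load  L1  bus=[BusRd,Flush]  L1: P0=I P1=S P2=S P3=I  mem[L1]=48
10. P0: store L6 := 42  bus=[BusRdX]  L6: P0=M P1=I P2=I P3=I  mem[L6]=80
11. P0: load  L1  bus=[BusRd]  L1: P0=S P1=S P2=S P3=I  mem[L1]=48
12. P2: load  L1  bus=[-]  L1: P0=S P1=S P2=S P3=I  mem[L1]=48
13. P0: load  L1  bus=[-]  L1: P0=S P1=S P2=S P3=I  mem[L1]=48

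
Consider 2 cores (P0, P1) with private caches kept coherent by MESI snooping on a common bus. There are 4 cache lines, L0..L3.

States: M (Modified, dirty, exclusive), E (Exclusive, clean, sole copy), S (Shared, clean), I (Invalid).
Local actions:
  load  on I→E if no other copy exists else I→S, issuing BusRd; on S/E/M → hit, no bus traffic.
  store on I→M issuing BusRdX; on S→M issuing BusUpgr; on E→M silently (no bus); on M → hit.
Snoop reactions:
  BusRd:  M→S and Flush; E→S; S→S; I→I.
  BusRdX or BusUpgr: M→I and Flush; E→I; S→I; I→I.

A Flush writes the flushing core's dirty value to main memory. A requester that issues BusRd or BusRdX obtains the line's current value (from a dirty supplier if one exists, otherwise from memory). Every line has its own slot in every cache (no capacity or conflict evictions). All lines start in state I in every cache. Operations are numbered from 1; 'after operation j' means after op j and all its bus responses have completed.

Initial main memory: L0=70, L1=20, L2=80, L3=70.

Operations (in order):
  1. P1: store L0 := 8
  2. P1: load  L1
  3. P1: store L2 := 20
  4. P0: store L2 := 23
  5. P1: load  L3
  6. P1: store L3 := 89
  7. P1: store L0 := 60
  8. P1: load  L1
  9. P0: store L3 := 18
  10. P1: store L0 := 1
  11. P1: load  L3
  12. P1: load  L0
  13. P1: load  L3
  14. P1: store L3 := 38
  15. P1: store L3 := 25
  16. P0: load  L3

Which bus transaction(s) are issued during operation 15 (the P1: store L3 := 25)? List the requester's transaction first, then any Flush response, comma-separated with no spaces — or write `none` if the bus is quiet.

bus = none

  op1 P1: store L0 := 8 → I/M on L0; bus BusRdX; mem=70
  op2 P1: load  L1 → I/E on L1; bus BusRd; mem=20
  op3 P1: store L2 := 20 → I/M on L2; bus BusRdX; mem=80
  op4 P0: store L2 := 23 → M/I on L2; bus BusRdX Flush; mem=20
  op5 P1: load  L3 → I/E on L3; bus BusRd; mem=70
  op6 P1: store L3 := 89 → I/M on L3; bus (none); mem=70
  op7 P1: store L0 := 60 → I/M on L0; bus (none); mem=70
  op8 P1: load  L1 → I/E on L1; bus (none); mem=20
  op9 P0: store L3 := 18 → M/I on L3; bus BusRdX Flush; mem=89
  op10 P1: store L0 := 1 → I/M on L0; bus (none); mem=70
  op11 P1: load  L3 → S/S on L3; bus BusRd Flush; mem=18
  op12 P1: load  L0 → I/M on L0; bus (none); mem=70
  op13 P1: load  L3 → S/S on L3; bus (none); mem=18
  op14 P1: store L3 := 38 → I/M on L3; bus BusUpgr; mem=18
  op15 P1: store L3 := 25 → I/M on L3; bus (none); mem=18
  op16 P0: load  L3 → S/S on L3; bus BusRd Flush; mem=25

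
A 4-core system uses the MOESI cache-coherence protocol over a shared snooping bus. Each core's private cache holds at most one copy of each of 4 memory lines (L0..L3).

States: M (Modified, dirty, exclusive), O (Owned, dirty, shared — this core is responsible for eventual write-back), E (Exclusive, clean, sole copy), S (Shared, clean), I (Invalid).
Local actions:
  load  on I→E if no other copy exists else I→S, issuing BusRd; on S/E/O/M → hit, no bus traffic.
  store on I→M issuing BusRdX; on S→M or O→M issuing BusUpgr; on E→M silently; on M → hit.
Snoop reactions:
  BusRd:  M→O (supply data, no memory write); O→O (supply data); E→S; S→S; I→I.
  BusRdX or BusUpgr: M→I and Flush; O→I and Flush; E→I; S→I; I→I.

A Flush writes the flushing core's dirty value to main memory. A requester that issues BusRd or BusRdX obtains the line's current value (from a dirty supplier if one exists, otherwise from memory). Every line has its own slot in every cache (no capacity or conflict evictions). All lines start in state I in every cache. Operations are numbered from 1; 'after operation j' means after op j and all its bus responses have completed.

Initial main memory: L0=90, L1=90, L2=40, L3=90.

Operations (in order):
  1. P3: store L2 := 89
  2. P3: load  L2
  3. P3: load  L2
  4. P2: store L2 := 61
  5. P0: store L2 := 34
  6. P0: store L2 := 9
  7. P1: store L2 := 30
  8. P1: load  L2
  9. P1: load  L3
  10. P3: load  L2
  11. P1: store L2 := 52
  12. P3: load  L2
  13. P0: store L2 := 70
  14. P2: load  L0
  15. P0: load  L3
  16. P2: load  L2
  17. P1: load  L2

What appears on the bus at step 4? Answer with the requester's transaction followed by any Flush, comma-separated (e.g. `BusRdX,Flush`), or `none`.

[1] P3: store L2 := 89 | P0:I, P1:I, P2:I, P3:M(89) | bus: BusRdX
[2] P3: load  L2 | P0:I, P1:I, P2:I, P3:M(89) | bus: none
[3] P3: load  L2 | P0:I, P1:I, P2:I, P3:M(89) | bus: none
[4] P2: store L2 := 61 | P0:I, P1:I, P2:M(61), P3:I | bus: BusRdX,Flush
[5] P0: store L2 := 34 | P0:M(34), P1:I, P2:I, P3:I | bus: BusRdX,Flush
[6] P0: store L2 := 9 | P0:M(9), P1:I, P2:I, P3:I | bus: none
[7] P1: store L2 := 30 | P0:I, P1:M(30), P2:I, P3:I | bus: BusRdX,Flush
[8] P1: load  L2 | P0:I, P1:M(30), P2:I, P3:I | bus: none
[9] P1: load  L3 | P0:I, P1:E(90), P2:I, P3:I | bus: BusRd
[10] P3: load  L2 | P0:I, P1:O(30), P2:I, P3:S(30) | bus: BusRd
[11] P1: store L2 := 52 | P0:I, P1:M(52), P2:I, P3:I | bus: BusUpgr
[12] P3: load  L2 | P0:I, P1:O(52), P2:I, P3:S(52) | bus: BusRd
[13] P0: store L2 := 70 | P0:M(70), P1:I, P2:I, P3:I | bus: BusRdX,Flush
[14] P2: load  L0 | P0:I, P1:I, P2:E(90), P3:I | bus: BusRd
[15] P0: load  L3 | P0:S(90), P1:S(90), P2:I, P3:I | bus: BusRd
[16] P2: load  L2 | P0:O(70), P1:I, P2:S(70), P3:I | bus: BusRd
[17] P1: load  L2 | P0:O(70), P1:S(70), P2:S(70), P3:I | bus: BusRd

bus = BusRdX,Flush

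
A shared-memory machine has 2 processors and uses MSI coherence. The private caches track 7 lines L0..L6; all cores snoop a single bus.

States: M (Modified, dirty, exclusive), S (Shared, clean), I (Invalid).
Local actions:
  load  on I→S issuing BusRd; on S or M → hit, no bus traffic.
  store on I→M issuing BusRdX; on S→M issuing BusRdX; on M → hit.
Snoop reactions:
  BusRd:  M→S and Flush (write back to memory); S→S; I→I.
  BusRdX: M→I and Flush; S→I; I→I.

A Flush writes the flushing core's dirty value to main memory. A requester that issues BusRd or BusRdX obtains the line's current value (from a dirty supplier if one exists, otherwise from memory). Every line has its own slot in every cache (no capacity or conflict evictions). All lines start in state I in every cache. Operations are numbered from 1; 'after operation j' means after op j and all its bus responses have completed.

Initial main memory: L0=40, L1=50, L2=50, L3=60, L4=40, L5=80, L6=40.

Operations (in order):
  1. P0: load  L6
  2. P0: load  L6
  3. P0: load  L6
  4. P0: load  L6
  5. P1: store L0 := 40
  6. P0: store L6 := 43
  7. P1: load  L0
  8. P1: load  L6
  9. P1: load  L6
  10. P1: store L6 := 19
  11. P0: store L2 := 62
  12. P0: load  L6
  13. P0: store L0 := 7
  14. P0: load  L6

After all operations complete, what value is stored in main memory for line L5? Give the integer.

memory[L5] = 80

  op1 P0: load  L6 → S/I on L6; bus BusRd; mem=40
  op2 P0: load  L6 → S/I on L6; bus (none); mem=40
  op3 P0: load  L6 → S/I on L6; bus (none); mem=40
  op4 P0: load  L6 → S/I on L6; bus (none); mem=40
  op5 P1: store L0 := 40 → I/M on L0; bus BusRdX; mem=40
  op6 P0: store L6 := 43 → M/I on L6; bus BusRdX; mem=40
  op7 P1: load  L0 → I/M on L0; bus (none); mem=40
  op8 P1: load  L6 → S/S on L6; bus BusRd Flush; mem=43
  op9 P1: load  L6 → S/S on L6; bus (none); mem=43
  op10 P1: store L6 := 19 → I/M on L6; bus BusRdX; mem=43
  op11 P0: store L2 := 62 → M/I on L2; bus BusRdX; mem=50
  op12 P0: load  L6 → S/S on L6; bus BusRd Flush; mem=19
  op13 P0: store L0 := 7 → M/I on L0; bus BusRdX Flush; mem=40
  op14 P0: load  L6 → S/S on L6; bus (none); mem=19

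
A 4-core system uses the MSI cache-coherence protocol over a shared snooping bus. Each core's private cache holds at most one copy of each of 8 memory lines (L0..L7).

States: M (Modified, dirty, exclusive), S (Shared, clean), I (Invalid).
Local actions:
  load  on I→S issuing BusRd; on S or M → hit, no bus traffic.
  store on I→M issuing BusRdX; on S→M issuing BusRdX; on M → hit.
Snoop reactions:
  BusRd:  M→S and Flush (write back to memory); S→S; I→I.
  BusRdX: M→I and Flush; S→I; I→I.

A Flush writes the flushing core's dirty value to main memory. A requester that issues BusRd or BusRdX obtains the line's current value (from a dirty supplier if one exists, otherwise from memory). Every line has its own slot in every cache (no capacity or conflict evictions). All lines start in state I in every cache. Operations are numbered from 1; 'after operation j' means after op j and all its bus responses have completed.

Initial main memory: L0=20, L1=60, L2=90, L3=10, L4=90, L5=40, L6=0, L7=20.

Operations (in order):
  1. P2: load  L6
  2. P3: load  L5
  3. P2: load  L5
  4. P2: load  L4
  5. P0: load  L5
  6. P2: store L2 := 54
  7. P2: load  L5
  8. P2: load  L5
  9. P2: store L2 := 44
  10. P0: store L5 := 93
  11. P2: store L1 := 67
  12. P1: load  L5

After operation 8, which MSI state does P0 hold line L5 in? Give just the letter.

step 1: P2: load  L6  ⟶  IISI  (L6)  txn=BusRd  M[L6]=0
step 2: P3: load  L5  ⟶  IIIS  (L5)  txn=BusRd  M[L5]=40
step 3: P2: load  L5  ⟶  IISS  (L5)  txn=BusRd  M[L5]=40
step 4: P2: load  L4  ⟶  IISI  (L4)  txn=BusRd  M[L4]=90
step 5: P0: load  L5  ⟶  SISS  (L5)  txn=BusRd  M[L5]=40
step 6: P2: store L2 := 54  ⟶  IIMI  (L2)  txn=BusRdX  M[L2]=90
step 7: P2: load  L5  ⟶  SISS  (L5)  txn=∅  M[L5]=40
step 8: P2: load  L5  ⟶  SISS  (L5)  txn=∅  M[L5]=40
step 9: P2: store L2 := 44  ⟶  IIMI  (L2)  txn=∅  M[L2]=90
step 10: P0: store L5 := 93  ⟶  MIII  (L5)  txn=BusRdX  M[L5]=40
step 11: P2: store L1 := 67  ⟶  IIMI  (L1)  txn=BusRdX  M[L1]=60
step 12: P1: load  L5  ⟶  SSII  (L5)  txn=BusRd+Flush  M[L5]=93

state = S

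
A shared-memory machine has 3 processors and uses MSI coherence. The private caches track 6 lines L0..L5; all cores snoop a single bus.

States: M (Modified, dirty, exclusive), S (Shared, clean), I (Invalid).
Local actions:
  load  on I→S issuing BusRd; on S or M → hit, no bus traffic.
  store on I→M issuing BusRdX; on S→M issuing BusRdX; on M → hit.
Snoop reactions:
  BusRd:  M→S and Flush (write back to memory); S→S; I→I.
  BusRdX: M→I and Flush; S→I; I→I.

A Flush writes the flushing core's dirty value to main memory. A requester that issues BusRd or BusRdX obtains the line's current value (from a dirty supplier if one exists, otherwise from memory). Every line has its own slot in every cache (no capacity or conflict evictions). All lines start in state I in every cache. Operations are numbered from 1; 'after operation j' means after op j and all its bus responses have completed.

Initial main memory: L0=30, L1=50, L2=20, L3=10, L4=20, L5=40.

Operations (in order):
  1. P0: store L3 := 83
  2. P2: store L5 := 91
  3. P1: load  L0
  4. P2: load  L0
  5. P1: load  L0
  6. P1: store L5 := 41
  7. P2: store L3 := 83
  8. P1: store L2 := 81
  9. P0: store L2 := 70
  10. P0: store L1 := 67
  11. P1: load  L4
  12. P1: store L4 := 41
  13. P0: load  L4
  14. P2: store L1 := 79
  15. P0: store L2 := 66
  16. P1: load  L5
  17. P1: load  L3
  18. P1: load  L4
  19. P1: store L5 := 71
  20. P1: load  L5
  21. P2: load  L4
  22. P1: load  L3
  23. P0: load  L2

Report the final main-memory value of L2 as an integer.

step 1: P0: store L3 := 83  ⟶  MII  (L3)  txn=BusRdX  M[L3]=10
step 2: P2: store L5 := 91  ⟶  IIM  (L5)  txn=BusRdX  M[L5]=40
step 3: P1: load  L0  ⟶  ISI  (L0)  txn=BusRd  M[L0]=30
step 4: P2: load  L0  ⟶  ISS  (L0)  txn=BusRd  M[L0]=30
step 5: P1: load  L0  ⟶  ISS  (L0)  txn=∅  M[L0]=30
step 6: P1: store L5 := 41  ⟶  IMI  (L5)  txn=BusRdX+Flush  M[L5]=91
step 7: P2: store L3 := 83  ⟶  IIM  (L3)  txn=BusRdX+Flush  M[L3]=83
step 8: P1: store L2 := 81  ⟶  IMI  (L2)  txn=BusRdX  M[L2]=20
step 9: P0: store L2 := 70  ⟶  MII  (L2)  txn=BusRdX+Flush  M[L2]=81
step 10: P0: store L1 := 67  ⟶  MII  (L1)  txn=BusRdX  M[L1]=50
step 11: P1: load  L4  ⟶  ISI  (L4)  txn=BusRd  M[L4]=20
step 12: P1: store L4 := 41  ⟶  IMI  (L4)  txn=BusRdX  M[L4]=20
step 13: P0: load  L4  ⟶  SSI  (L4)  txn=BusRd+Flush  M[L4]=41
step 14: P2: store L1 := 79  ⟶  IIM  (L1)  txn=BusRdX+Flush  M[L1]=67
step 15: P0: store L2 := 66  ⟶  MII  (L2)  txn=∅  M[L2]=81
step 16: P1: load  L5  ⟶  IMI  (L5)  txn=∅  M[L5]=91
step 17: P1: load  L3  ⟶  ISS  (L3)  txn=BusRd+Flush  M[L3]=83
step 18: P1: load  L4  ⟶  SSI  (L4)  txn=∅  M[L4]=41
step 19: P1: store L5 := 71  ⟶  IMI  (L5)  txn=∅  M[L5]=91
step 20: P1: load  L5  ⟶  IMI  (L5)  txn=∅  M[L5]=91
step 21: P2: load  L4  ⟶  SSS  (L4)  txn=BusRd  M[L4]=41
step 22: P1: load  L3  ⟶  ISS  (L3)  txn=∅  M[L3]=83
step 23: P0: load  L2  ⟶  MII  (L2)  txn=∅  M[L2]=81

memory[L2] = 81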